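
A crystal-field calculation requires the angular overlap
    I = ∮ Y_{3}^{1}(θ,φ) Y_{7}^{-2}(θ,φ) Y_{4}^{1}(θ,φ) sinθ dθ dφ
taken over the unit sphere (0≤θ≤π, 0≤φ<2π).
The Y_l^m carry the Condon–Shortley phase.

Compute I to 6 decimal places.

Rules hold: Σm=0, L=14 even, 4≤4≤10.
N = 7·15·9 = 945
Δ = 6!·0!·8!/15! = 1/45045
Racah Σ t=3..3: t=3:−1/20736 = -1/20736
⇒ 3j(3 7 4; 0 0 0)² = 35/1287, sgn -1
Racah Σ t=2..2: t=2:+1/34560 = 1/34560
⇒ 3j(3 7 4; 1 -2 1)² = 4/143, sgn -1
4πI² = N·(3j₀)²·(3jₘ)² = 14700/20449
I = +1·√(0.718862/4π) = 0.23917605

0.239176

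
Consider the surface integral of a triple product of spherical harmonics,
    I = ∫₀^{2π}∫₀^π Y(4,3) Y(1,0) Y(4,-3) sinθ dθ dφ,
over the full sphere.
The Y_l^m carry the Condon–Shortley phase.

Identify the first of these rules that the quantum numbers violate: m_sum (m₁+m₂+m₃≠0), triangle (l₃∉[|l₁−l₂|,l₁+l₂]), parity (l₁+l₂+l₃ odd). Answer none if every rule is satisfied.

m₁+m₂+m₃ = 3 + 0 − 3 = 0  ✓
triangle: |4−1|=3 ≤ l₃=4 ≤ 4+1=5  ✓
parity: l₁+l₂+l₃ = 9 is odd  ✗

parity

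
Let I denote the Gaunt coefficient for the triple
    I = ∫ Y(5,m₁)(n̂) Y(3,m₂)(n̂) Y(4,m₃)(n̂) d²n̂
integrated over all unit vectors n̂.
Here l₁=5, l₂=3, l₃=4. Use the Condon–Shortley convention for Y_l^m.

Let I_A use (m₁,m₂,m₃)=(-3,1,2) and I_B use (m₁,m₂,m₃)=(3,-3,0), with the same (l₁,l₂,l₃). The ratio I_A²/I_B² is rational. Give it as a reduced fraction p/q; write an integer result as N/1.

27/50

l's match ⇒ only the (l;m) 3-j factors differ between A and B.
A: triangle coeff Δ(5,3,4) = 1/180180; Σ_t [2,4]: t=2:+1/5760 t=3:−1/720 t=4:+1/2304 = -1/1280; (3j)²=27/1430 [(5 3 4; -3 1 2)], sign=-1
B: triangle coeff Δ(5,3,4) = 1/180180; Σ_t [0,0]: t=0:+1/2304 = 1/2304; (3j)²=5/143 [(5 3 4; 3 -3 0)], sign=+1
I_A²/I_B² = (27/1430)/(5/143) = 27/50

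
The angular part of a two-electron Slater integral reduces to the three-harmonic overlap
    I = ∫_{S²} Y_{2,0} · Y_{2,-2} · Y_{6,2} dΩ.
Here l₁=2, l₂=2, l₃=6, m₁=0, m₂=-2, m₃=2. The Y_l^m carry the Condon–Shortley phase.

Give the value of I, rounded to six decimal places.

0.000000

|2−2|≤6≤2+2 violated ⇒ I = 0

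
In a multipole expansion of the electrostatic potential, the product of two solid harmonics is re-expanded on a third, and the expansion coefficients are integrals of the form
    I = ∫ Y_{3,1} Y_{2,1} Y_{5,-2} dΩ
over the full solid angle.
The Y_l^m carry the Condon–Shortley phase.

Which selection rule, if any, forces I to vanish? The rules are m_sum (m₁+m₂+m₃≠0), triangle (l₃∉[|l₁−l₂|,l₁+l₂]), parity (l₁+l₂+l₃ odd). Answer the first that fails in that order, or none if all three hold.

none

azimuthal sum: 1 + 1 − 2 = 0  ✓
1 ≤ 5 ≤ 5 (triangle on l)  ✓
L = 3 + 2 + 5 = 10 (even)  ✓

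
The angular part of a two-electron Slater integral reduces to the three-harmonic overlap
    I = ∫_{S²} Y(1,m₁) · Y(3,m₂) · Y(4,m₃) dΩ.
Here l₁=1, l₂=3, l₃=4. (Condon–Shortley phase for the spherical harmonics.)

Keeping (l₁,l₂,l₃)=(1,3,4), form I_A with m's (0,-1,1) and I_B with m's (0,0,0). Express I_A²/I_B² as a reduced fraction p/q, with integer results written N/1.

l's match ⇒ only the (l;m) 3-j factors differ between A and B.
A: triangle coeff Δ(1,3,4) = 1/252; Σ_t [0,0]: t=0:+1/48 = 1/48; (3j)²=5/84 [(1 3 4; 0 -1 1)], sign=-1
B: triangle coeff Δ(1,3,4) = 1/252; Σ_t [0,0]: t=0:+1/36 = 1/36; (3j)²=4/63 [(1 3 4; 0 0 0)], sign=+1
I_A²/I_B² = (5/84)/(4/63) = 15/16

15/16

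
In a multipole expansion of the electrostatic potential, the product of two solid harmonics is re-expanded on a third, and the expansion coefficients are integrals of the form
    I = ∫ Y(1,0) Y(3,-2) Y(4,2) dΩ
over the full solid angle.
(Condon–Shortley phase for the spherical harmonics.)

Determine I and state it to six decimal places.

0.213244

Checks pass: Σm=0; 8 even; l₃=4∈[2,4].
(2·1+1)(2·3+1)(2·4+1) = 189
Δ: 0! 2! 6! / 9! → 1/252
sum: t=0:+1/36 = 1/36
3j²(1 3 4; 0 0 0) = Δ·Π!·Σ² = 4/63  (sign +1)
sum: t=0:+1/120 = 1/120
3j²(1 3 4; 0 -2 2) = Δ·Π!·Σ² = 1/21  (sign +1)
combine: 4πI² = 189·4/63·1/21 = 4/7
take √, sign +1: I = 0.21324362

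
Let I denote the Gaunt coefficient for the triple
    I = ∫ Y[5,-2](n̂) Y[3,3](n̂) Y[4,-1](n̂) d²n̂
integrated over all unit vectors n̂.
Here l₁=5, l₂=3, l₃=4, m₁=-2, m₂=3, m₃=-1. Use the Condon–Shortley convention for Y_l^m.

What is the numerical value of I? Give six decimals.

m-sum 0 ✓  L=12 even ✓  2≤4≤8 ✓
Π(2lᵢ+1) = 11×7×9 = 693
triangle coeff Δ(5,3,4) = 1/180180
Σ_t [1,3]: t=1:−1/576 t=2:+1/144 t=3:−1/576 = 1/288
(3j)²=20/1001 [(5 3 4; 0 0 0)], sign=+1
Σ_t [4,4]: t=4:+1/1728 = 1/1728
(3j)²=25/858 [(5 3 4; -2 3 -1)], sign=-1
⇒ 4πI² = 750/1859
I = (-1)√(750/1859/(4π)) = -0.17917854

-0.179179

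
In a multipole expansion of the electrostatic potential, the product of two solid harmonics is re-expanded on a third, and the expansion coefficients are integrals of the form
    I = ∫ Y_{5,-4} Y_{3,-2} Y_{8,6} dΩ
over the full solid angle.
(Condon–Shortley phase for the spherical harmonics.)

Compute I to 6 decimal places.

0.265660

Checks pass: Σm=0; 16 even; l₃=8∈[2,8].
(2·5+1)(2·3+1)(2·8+1) = 1309
Δ: 0! 10! 6! / 17! → 1/136136
sum: t=0:+1/518400 = 1/518400
3j²(5 3 8; 0 0 0) = Δ·Π!·Σ² = 56/2431  (sign +1)
sum: t=0:+1/43545600 = 1/43545600
3j²(5 3 8; -4 -2 6) = Δ·Π!·Σ² = 1/34  (sign +1)
combine: 4πI² = 1309·56/2431·1/34 = 196/221
take √, sign +1: I = 0.26566049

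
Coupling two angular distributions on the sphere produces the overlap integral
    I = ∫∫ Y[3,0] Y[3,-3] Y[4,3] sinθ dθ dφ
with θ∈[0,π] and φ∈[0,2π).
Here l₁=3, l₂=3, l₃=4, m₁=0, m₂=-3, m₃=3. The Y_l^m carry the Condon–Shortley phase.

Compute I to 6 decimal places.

m-sum 0 ✓  L=10 even ✓  0≤4≤6 ✓
Π(2lᵢ+1) = 7×7×9 = 441
triangle coeff Δ(3,3,4) = 1/34650
Σ_t [0,2]: t=0:+1/72 t=1:−1/16 t=2:+1/72 = -5/144
(3j)²=2/77 [(3 3 4; 0 0 0)], sign=-1
Σ_t [0,0]: t=0:+1/288 = 1/288
(3j)²=1/22 [(3 3 4; 0 -3 3)], sign=-1
⇒ 4πI² = 63/121
I = (+1)√(63/121/(4π)) = 0.20355073

0.203551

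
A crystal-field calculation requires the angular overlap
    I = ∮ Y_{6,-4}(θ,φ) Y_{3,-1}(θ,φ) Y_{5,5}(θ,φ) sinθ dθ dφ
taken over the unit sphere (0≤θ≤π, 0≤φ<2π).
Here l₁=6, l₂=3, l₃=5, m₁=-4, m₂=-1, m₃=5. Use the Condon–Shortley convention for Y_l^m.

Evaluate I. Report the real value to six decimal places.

Rules hold: Σm=0, L=14 even, 3≤5≤9.
N = 13·7·11 = 1001
Δ = 4!·8!·2!/15! = 1/675675
Racah Σ t=1..3: t=1:−1/8640 t=2:+1/2304 t=3:−1/8640 = 7/34560
⇒ 3j(6 3 5; 0 0 0)² = 7/429, sgn -1
Racah Σ t=2..2: t=2:+1/322560 = 1/322560
⇒ 3j(6 3 5; -4 -1 5)² = 18/1001, sgn +1
4πI² = N·(3j₀)²·(3jₘ)² = 42/143
I = -1·√(0.293706/4π) = -0.15288036

-0.152880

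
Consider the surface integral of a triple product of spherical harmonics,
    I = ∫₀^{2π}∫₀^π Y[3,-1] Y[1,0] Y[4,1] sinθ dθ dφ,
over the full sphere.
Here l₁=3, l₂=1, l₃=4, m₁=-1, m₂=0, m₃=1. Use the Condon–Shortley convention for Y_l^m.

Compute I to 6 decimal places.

m-sum 0 ✓  L=8 even ✓  2≤4≤4 ✓
Π(2lᵢ+1) = 7×3×9 = 189
triangle coeff Δ(3,1,4) = 1/252
Σ_t [0,0]: t=0:+1/36 = 1/36
(3j)²=4/63 [(3 1 4; 0 0 0)], sign=+1
Σ_t [0,0]: t=0:+1/48 = 1/48
(3j)²=5/84 [(3 1 4; -1 0 1)], sign=-1
⇒ 4πI² = 5/7
I = (-1)√(5/7/(4π)) = -0.23841361

-0.238414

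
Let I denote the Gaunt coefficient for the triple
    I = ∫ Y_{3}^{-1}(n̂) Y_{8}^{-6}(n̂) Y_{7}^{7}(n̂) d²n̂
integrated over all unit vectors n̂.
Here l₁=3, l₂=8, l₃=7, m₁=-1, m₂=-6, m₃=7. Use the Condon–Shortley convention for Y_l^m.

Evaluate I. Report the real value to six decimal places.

Rules hold: Σm=0, L=18 even, 5≤7≤11.
N = 7·17·15 = 1785
Δ = 4!·2!·12!/19! = 1/5290740
Racah Σ t=1..3: t=1:−1/7257600 t=2:+1/2073600 t=3:−1/7257600 = 1/4838400
⇒ 3j(3 8 7; 0 0 0)² = 252/20995, sgn -1
Racah Σ t=2..2: t=2:+1/3832012800 = 1/3832012800
⇒ 3j(3 8 7; -1 -6 7)² = 91/9690, sgn +1
4πI² = N·(3j₀)²·(3jₘ)² = 6174/30685
I = -1·√(0.201206/4π) = -0.12653635

-0.126536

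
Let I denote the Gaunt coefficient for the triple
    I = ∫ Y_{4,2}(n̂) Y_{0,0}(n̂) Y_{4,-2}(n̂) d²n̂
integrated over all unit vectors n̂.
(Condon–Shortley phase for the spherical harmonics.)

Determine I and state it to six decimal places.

Checks pass: Σm=0; 8 even; l₃=4∈[4,4].
(2·4+1)(2·0+1)(2·4+1) = 81
Δ: 0! 8! 0! / 9! → 1/9
sum: t=0:+1/576 = 1/576
3j²(4 0 4; 0 0 0) = Δ·Π!·Σ² = 1/9  (sign +1)
sum: t=0:+1/1440 = 1/1440
3j²(4 0 4; 2 0 -2) = Δ·Π!·Σ² = 1/9  (sign +1)
combine: 4πI² = 81·1/9·1/9 = 1/1
take √, sign +1: I = 0.28209479

0.282095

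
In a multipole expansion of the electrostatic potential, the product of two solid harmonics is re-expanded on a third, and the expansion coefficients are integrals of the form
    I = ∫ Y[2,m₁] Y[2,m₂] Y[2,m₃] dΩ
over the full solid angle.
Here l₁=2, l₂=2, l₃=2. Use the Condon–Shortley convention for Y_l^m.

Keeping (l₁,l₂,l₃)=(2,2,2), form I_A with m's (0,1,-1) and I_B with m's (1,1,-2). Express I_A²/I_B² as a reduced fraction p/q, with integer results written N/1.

l's match ⇒ only the (l;m) 3-j factors differ between A and B.
A: triangle coeff Δ(2,2,2) = 1/630; Σ_t [1,2]: t=1:−1/2 t=2:+1/4 = -1/4; (3j)²=1/70 [(2 2 2; 0 1 -1)], sign=+1
B: triangle coeff Δ(2,2,2) = 1/630; Σ_t [1,1]: t=1:−1/4 = -1/4; (3j)²=3/35 [(2 2 2; 1 1 -2)], sign=-1
I_A²/I_B² = (1/70)/(3/35) = 1/6

1/6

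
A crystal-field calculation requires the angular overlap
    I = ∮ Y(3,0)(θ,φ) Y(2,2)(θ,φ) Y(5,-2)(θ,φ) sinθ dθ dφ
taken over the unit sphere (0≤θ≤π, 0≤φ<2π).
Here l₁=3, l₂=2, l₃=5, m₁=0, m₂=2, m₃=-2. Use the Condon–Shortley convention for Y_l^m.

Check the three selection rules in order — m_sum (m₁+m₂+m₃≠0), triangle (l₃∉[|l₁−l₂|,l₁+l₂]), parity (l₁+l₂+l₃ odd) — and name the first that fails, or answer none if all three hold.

azimuthal sum: 0 + 2 − 2 = 0  ✓
1 ≤ 5 ≤ 5 (triangle on l)  ✓
L = 3 + 2 + 5 = 10 (even)  ✓

none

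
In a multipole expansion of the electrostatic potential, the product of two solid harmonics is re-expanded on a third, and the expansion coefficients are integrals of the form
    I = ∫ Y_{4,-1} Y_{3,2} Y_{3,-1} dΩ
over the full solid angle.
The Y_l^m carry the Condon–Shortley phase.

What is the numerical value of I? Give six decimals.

0.145070

Rules hold: Σm=0, L=10 even, 1≤3≤7.
N = 9·7·7 = 441
Δ = 4!·4!·2!/11! = 1/34650
Racah Σ t=1..3: t=1:−1/72 t=2:+1/16 t=3:−1/72 = 5/144
⇒ 3j(4 3 3; 0 0 0)² = 2/77, sgn -1
Racah Σ t=3..4: t=3:−1/48 t=4:+1/144 = -1/72
⇒ 3j(4 3 3; -1 2 -1)² = 16/693, sgn -1
4πI² = N·(3j₀)²·(3jₘ)² = 32/121
I = +1·√(0.264463/4π) = 0.14506992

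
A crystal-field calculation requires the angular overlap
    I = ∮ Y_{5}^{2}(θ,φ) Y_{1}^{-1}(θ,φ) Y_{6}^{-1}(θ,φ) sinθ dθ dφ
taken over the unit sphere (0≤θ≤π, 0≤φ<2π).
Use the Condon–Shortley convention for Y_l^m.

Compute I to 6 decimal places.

-0.129207

m-sum 0 ✓  L=12 even ✓  4≤6≤6 ✓
Π(2lᵢ+1) = 11×3×13 = 429
triangle coeff Δ(5,1,6) = 1/858
Σ_t [0,0]: t=0:+1/14400 = 1/14400
(3j)²=6/143 [(5 1 6; 0 0 0)], sign=+1
Σ_t [0,0]: t=0:+1/60480 = 1/60480
(3j)²=5/429 [(5 1 6; 2 -1 -1)], sign=-1
⇒ 4πI² = 30/143
I = (-1)√(30/143/(4π)) = -0.12920749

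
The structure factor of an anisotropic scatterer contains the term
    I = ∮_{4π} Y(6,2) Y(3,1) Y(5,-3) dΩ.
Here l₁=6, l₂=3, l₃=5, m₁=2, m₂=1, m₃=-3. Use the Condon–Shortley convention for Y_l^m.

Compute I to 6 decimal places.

m-sum 0 ✓  L=14 even ✓  3≤5≤9 ✓
Π(2lᵢ+1) = 13×7×11 = 1001
triangle coeff Δ(6,3,5) = 1/675675
Σ_t [1,3]: t=1:−1/8640 t=2:+1/2304 t=3:−1/8640 = 7/34560
(3j)²=7/429 [(6 3 5; 0 0 0)], sign=-1
Σ_t [2,4]: t=2:+1/11520 t=3:−1/30240 t=4:+1/1935360 = 1/18432
(3j)²=7/429 [(6 3 5; 2 1 -3)], sign=+1
⇒ 4πI² = 343/1287
I = (-1)√(343/1287/(4π)) = -0.14563067

-0.145631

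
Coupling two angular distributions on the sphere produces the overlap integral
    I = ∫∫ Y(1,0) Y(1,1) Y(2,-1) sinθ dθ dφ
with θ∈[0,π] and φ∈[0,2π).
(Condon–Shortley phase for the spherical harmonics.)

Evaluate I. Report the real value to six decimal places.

-0.218510

Checks pass: Σm=0; 4 even; l₃=2∈[0,2].
(2·1+1)(2·1+1)(2·2+1) = 45
Δ: 0! 2! 2! / 5! → 1/30
sum: t=0:+1/1 = 1/1
3j²(1 1 2; 0 0 0) = Δ·Π!·Σ² = 2/15  (sign +1)
sum: t=0:+1/2 = 1/2
3j²(1 1 2; 0 1 -1) = Δ·Π!·Σ² = 1/10  (sign -1)
combine: 4πI² = 45·2/15·1/10 = 3/5
take √, sign -1: I = -0.21850969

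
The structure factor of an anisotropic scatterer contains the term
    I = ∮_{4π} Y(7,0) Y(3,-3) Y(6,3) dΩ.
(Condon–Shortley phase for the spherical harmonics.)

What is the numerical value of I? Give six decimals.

Checks pass: Σm=0; 16 even; l₃=6∈[4,10].
(2·7+1)(2·3+1)(2·6+1) = 1365
Δ: 4! 10! 2! / 17! → 1/2042040
sum: t=1:−1/207360 t=2:+1/57600 t=3:−1/207360 = 1/129600
3j²(7 3 6; 0 0 0) = Δ·Π!·Σ² = 168/12155  (sign +1)
sum: t=0:+1/1451520 = 1/1451520
3j²(7 3 6; 0 -3 3) = Δ·Π!·Σ² = 45/4862  (sign -1)
combine: 4πI² = 1365·168/12155·45/4862 = 79380/454597
take √, sign -1: I = -0.11787924

-0.117879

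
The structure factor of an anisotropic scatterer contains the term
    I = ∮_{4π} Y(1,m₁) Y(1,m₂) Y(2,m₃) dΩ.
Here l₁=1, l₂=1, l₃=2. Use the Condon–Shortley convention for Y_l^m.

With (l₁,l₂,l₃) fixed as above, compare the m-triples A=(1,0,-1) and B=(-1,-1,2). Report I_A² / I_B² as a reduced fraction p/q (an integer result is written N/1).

l's match ⇒ only the (l;m) 3-j factors differ between A and B.
A: triangle coeff Δ(1,1,2) = 1/30; Σ_t [0,0]: t=0:+1/2 = 1/2; (3j)²=1/10 [(1 1 2; 1 0 -1)], sign=-1
B: triangle coeff Δ(1,1,2) = 1/30; Σ_t [0,0]: t=0:+1/4 = 1/4; (3j)²=1/5 [(1 1 2; -1 -1 2)], sign=+1
I_A²/I_B² = (1/10)/(1/5) = 1/2

1/2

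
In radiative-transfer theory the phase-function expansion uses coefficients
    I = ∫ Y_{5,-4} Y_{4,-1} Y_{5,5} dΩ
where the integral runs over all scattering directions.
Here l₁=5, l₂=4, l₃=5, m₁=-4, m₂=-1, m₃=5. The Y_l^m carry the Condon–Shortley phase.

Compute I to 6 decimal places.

0.184127

Rules hold: Σm=0, L=14 even, 1≤5≤9.
N = 11·9·11 = 1089
Δ = 4!·6!·4!/15! = 1/3153150
Racah Σ t=0..4: t=0:+1/69120 t=1:−1/1728 t=2:+1/576 t=3:−1/1728 t=4:+1/69120 = 7/11520
⇒ 3j(5 4 5; 0 0 0)² = 2/143, sgn -1
Racah Σ t=3..3: t=3:−1/103680 = -1/103680
⇒ 3j(5 4 5; -4 -1 5)² = 4/143, sgn -1
4πI² = N·(3j₀)²·(3jₘ)² = 72/169
I = +1·√(0.426036/4π) = 0.18412721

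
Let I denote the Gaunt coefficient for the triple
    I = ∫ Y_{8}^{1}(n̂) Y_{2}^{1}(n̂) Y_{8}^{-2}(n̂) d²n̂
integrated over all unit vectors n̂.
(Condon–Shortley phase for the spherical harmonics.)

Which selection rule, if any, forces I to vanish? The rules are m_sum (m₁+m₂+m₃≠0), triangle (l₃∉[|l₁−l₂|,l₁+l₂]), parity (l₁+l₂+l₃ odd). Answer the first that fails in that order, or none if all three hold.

azimuthal sum: 1 + 1 − 2 = 0  ✓
6 ≤ 8 ≤ 10 (triangle on l)  ✓
L = 8 + 2 + 8 = 18 (even)  ✓

none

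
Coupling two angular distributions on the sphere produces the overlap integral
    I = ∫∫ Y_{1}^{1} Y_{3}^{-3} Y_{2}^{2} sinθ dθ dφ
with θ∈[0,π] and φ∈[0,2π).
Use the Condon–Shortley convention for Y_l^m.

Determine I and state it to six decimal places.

-0.319865

Rules hold: Σm=0, L=6 even, 2≤2≤4.
N = 3·7·5 = 105
Δ = 2!·0!·4!/7! = 1/105
Racah Σ t=1..1: t=1:−1/4 = -1/4
⇒ 3j(1 3 2; 0 0 0)² = 3/35, sgn -1
Racah Σ t=0..0: t=0:+1/48 = 1/48
⇒ 3j(1 3 2; 1 -3 2)² = 1/7, sgn +1
4πI² = N·(3j₀)²·(3jₘ)² = 9/7
I = -1·√(1.28571/4π) = -0.31986543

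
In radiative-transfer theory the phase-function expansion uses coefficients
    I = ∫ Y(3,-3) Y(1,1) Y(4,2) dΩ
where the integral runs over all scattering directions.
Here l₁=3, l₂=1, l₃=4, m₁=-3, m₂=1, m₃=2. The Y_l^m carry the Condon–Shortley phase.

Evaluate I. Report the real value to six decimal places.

0.061558

Rules hold: Σm=0, L=8 even, 2≤4≤4.
N = 7·3·9 = 189
Δ = 0!·6!·2!/9! = 1/252
Racah Σ t=0..0: t=0:+1/36 = 1/36
⇒ 3j(3 1 4; 0 0 0)² = 4/63, sgn +1
Racah Σ t=0..0: t=0:+1/1440 = 1/1440
⇒ 3j(3 1 4; -3 1 2)² = 1/252, sgn +1
4πI² = N·(3j₀)²·(3jₘ)² = 1/21
I = +1·√(0.047619/4π) = 0.06155813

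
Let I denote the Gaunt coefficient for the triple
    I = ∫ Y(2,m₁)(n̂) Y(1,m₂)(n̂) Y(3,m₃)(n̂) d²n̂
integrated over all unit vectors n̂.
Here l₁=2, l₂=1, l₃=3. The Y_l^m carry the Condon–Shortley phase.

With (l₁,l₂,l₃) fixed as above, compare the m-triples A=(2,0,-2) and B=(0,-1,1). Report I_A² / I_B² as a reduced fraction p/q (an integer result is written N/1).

5/6

Shared (l₁,l₂,l₃)=(2,1,3): N and (l;000)² cancel in I_A²/I_B².
A: Δ = 0!·4!·2!/7! = 1/105; Racah Σ t=0..0: t=0:+1/24 = 1/24; ⇒ 3j(2 1 3; 2 0 -2)² = 1/21, sgn -1
B: Δ = 0!·4!·2!/7! = 1/105; Racah Σ t=0..0: t=0:+1/8 = 1/8; ⇒ 3j(2 1 3; 0 -1 1)² = 2/35, sgn +1
I_A²/I_B² = (1/21)/(2/35) = 5/6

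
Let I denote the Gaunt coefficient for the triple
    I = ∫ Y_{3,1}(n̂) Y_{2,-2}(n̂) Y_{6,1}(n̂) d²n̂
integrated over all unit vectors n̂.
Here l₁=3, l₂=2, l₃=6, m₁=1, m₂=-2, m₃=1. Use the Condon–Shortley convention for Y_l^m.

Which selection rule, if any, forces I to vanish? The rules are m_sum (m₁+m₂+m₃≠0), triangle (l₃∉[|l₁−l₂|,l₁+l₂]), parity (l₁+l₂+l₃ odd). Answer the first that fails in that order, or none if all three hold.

Σmᵢ = 0  ✓
l₃∈[|l₁−l₂|,l₁+l₂]=[1,5], have l₃=6  ✗
Σlᵢ = 11 ⇒ odd

triangle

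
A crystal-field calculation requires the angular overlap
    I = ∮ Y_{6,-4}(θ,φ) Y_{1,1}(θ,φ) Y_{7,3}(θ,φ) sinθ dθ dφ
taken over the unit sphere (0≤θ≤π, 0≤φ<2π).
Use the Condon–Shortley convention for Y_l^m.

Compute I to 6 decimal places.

m-sum 0 ✓  L=14 even ✓  5≤7≤7 ✓
Π(2lᵢ+1) = 13×3×15 = 585
triangle coeff Δ(6,1,7) = 1/1365
Σ_t [0,0]: t=0:+1/518400 = 1/518400
(3j)²=7/195 [(6 1 7; 0 0 0)], sign=-1
Σ_t [0,0]: t=0:+1/14515200 = 1/14515200
(3j)²=2/455 [(6 1 7; -4 1 3)], sign=+1
⇒ 4πI² = 6/65
I = (-1)√(6/65/(4π)) = -0.08570655

-0.085707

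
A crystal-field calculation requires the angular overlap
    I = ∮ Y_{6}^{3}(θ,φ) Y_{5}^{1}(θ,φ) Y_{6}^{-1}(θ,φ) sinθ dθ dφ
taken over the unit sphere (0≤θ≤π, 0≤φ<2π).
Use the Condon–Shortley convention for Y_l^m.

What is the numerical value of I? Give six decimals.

3 + 1 − 1 = 3 ≠ 0: azimuthal integral kills it; I = 0

0.000000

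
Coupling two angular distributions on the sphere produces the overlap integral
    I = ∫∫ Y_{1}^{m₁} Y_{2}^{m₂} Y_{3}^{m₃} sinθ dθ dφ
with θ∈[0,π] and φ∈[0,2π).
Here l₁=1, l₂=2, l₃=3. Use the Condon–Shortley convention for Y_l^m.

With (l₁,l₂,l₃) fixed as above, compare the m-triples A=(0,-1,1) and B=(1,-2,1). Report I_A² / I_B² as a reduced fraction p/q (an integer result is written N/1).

8/1

Shared (l₁,l₂,l₃)=(1,2,3): N and (l;000)² cancel in I_A²/I_B².
A: Δ = 0!·2!·4!/7! = 1/105; Racah Σ t=0..0: t=0:+1/6 = 1/6; ⇒ 3j(1 2 3; 0 -1 1)² = 8/105, sgn +1
B: Δ = 0!·2!·4!/7! = 1/105; Racah Σ t=0..0: t=0:+1/48 = 1/48; ⇒ 3j(1 2 3; 1 -2 1)² = 1/105, sgn +1
I_A²/I_B² = (8/105)/(1/105) = 8/1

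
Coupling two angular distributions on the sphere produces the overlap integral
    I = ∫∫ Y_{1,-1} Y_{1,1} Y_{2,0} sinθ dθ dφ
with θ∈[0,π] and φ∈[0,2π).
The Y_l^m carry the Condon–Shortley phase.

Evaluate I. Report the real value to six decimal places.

Checks pass: Σm=0; 4 even; l₃=2∈[0,2].
(2·1+1)(2·1+1)(2·2+1) = 45
Δ: 0! 2! 2! / 5! → 1/30
sum: t=0:+1/1 = 1/1
3j²(1 1 2; 0 0 0) = Δ·Π!·Σ² = 2/15  (sign +1)
sum: t=0:+1/4 = 1/4
3j²(1 1 2; -1 1 0) = Δ·Π!·Σ² = 1/30  (sign +1)
combine: 4πI² = 45·2/15·1/30 = 1/5
take √, sign +1: I = 0.12615663

0.126157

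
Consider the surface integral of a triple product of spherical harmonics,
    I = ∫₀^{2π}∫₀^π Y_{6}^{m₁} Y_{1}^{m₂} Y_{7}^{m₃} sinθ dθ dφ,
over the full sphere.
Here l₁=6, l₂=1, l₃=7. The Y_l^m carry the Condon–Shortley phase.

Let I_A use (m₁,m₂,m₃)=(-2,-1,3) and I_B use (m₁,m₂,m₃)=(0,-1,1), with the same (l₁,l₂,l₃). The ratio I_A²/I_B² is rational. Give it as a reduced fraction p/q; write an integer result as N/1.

45/28

Shared (l₁,l₂,l₃)=(6,1,7): N and (l;000)² cancel in I_A²/I_B².
A: Δ = 0!·12!·2!/15! = 1/1365; Racah Σ t=0..0: t=0:+1/1935360 = 1/1935360; ⇒ 3j(6 1 7; -2 -1 3)² = 3/91, sgn +1
B: Δ = 0!·12!·2!/15! = 1/1365; Racah Σ t=0..0: t=0:+1/1036800 = 1/1036800; ⇒ 3j(6 1 7; 0 -1 1)² = 4/195, sgn +1
I_A²/I_B² = (3/91)/(4/195) = 45/28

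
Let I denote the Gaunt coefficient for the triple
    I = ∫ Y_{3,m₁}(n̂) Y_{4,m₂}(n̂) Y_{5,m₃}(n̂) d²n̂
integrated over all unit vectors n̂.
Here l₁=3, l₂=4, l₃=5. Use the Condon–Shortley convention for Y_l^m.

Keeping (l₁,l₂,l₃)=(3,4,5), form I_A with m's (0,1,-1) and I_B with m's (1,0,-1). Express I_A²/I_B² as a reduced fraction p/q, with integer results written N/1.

Same 3,4,5: normalisation and zero-m 3j drop out of the ratio.
A: Δ: 2! 4! 6! / 13! → 1/180180; sum: t=0:+1/1440 t=1:−1/192 t=2:+1/432 = -19/8640; 3j²(3 4 5; 0 1 -1) = Δ·Π!·Σ² = 361/30030  (sign -1)
B: Δ: 2! 4! 6! / 13! → 1/180180; sum: t=0:+1/384 t=1:−1/216 t=2:+1/2304 = -11/6912; 3j²(3 4 5; 1 0 -1) = Δ·Π!·Σ² = 11/1638  (sign -1)
I_A²/I_B² = (361/30030)/(11/1638) = 1083/605

1083/605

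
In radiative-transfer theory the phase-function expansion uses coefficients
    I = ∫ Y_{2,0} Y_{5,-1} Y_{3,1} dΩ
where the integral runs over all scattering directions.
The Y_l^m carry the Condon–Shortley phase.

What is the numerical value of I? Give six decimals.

m-sum 0 ✓  L=10 even ✓  3≤3≤7 ✓
Π(2lᵢ+1) = 5×11×7 = 385
triangle coeff Δ(2,5,3) = 1/2310
Σ_t [2,2]: t=2:+1/144 = 1/144
(3j)²=10/231 [(2 5 3; 0 0 0)], sign=-1
Σ_t [2,2]: t=2:+1/192 = 1/192
(3j)²=3/77 [(2 5 3; 0 -1 1)], sign=+1
⇒ 4πI² = 50/77
I = (-1)√(50/77/(4π)) = -0.22731846

-0.227318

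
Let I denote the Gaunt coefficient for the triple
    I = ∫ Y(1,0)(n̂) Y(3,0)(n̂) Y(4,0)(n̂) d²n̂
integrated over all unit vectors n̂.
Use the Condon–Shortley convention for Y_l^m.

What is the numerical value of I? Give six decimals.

Checks pass: Σm=0; 8 even; l₃=4∈[2,4].
(2·1+1)(2·3+1)(2·4+1) = 189
Δ: 0! 2! 6! / 9! → 1/252
sum: t=0:+1/36 = 1/36
3j²(1 3 4; 0 0 0) = Δ·Π!·Σ² = 4/63  (sign +1)
(m-triple is (0,0,0) — same symbol as above.)
combine: 4πI² = 189·4/63·4/63 = 16/21
take √, sign +1: I = 0.24623252

0.246233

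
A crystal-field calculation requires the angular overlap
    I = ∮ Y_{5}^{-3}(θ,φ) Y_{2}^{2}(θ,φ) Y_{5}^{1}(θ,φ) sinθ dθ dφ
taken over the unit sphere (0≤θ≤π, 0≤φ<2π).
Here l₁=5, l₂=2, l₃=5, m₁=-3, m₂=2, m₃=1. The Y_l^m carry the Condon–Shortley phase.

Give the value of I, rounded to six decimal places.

m-sum 0 ✓  L=12 even ✓  3≤5≤7 ✓
Π(2lᵢ+1) = 11×5×11 = 605
triangle coeff Δ(5,2,5) = 1/38610
Σ_t [0,2]: t=0:+1/2880 t=1:−1/576 t=2:+1/2880 = -1/960
(3j)²=10/429 [(5 2 5; 0 0 0)], sign=+1
Σ_t [2,2]: t=2:+1/5760 = 1/5760
(3j)²=56/2145 [(5 2 5; -3 2 1)], sign=+1
⇒ 4πI² = 560/1521
I = (+1)√(560/1521/(4π)) = 0.17116875

0.171169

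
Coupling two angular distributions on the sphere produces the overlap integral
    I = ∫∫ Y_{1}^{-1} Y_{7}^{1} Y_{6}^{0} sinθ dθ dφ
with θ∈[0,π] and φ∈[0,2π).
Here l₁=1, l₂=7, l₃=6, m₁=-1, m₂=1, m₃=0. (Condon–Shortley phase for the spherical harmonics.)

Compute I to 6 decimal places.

-0.185147

Rules hold: Σm=0, L=14 even, 6≤6≤8.
N = 3·15·13 = 585
Δ = 2!·0!·12!/15! = 1/1365
Racah Σ t=1..1: t=1:−1/518400 = -1/518400
⇒ 3j(1 7 6; 0 0 0)² = 7/195, sgn -1
Racah Σ t=2..2: t=2:+1/1036800 = 1/1036800
⇒ 3j(1 7 6; -1 1 0)² = 4/195, sgn +1
4πI² = N·(3j₀)²·(3jₘ)² = 28/65
I = -1·√(0.430769/4π) = -0.18514731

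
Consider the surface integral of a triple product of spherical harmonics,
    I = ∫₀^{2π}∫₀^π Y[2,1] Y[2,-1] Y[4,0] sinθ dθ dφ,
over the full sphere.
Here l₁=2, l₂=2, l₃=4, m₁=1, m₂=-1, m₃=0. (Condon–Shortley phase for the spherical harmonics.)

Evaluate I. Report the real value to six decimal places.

0.161197

m-sum 0 ✓  L=8 even ✓  0≤4≤4 ✓
Π(2lᵢ+1) = 5×5×9 = 225
triangle coeff Δ(2,2,4) = 1/630
Σ_t [0,0]: t=0:+1/16 = 1/16
(3j)²=2/35 [(2 2 4; 0 0 0)], sign=+1
Σ_t [0,0]: t=0:+1/36 = 1/36
(3j)²=8/315 [(2 2 4; 1 -1 0)], sign=+1
⇒ 4πI² = 16/49
I = (+1)√(16/49/(4π)) = 0.16119702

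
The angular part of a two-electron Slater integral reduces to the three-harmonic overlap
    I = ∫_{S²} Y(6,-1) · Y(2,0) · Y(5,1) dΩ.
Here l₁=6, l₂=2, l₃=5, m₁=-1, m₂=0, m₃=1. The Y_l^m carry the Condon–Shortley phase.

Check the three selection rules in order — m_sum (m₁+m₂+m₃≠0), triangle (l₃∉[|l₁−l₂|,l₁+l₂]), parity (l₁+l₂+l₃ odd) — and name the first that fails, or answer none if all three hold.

azimuthal sum: -1 + 0 + 1 = 0  ✓
4 ≤ 5 ≤ 8 (triangle on l)  ✓
L = 6 + 2 + 5 = 13 (odd)  ✗

parity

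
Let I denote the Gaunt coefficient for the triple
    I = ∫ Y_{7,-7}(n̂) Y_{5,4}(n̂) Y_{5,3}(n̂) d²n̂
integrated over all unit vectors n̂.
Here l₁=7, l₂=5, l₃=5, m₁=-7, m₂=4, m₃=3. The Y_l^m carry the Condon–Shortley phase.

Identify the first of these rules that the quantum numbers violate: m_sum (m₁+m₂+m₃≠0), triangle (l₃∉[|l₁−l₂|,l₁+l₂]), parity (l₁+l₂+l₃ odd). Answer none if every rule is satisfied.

azimuthal sum: -7 + 4 + 3 = 0  ✓
2 ≤ 5 ≤ 12 (triangle on l)  ✓
L = 7 + 5 + 5 = 17 (odd)  ✗

parity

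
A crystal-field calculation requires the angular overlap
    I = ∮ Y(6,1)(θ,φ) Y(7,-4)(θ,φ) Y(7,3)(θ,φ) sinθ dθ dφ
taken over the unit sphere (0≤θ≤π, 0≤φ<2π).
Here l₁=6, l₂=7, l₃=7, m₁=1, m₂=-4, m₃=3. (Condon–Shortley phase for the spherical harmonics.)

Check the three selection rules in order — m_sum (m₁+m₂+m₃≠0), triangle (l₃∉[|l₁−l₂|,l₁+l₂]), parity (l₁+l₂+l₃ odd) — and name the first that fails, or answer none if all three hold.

none

Σmᵢ = 0  ✓
l₃∈[|l₁−l₂|,l₁+l₂]=[1,13], have l₃=7  ✓
Σlᵢ = 20 ⇒ even  ✓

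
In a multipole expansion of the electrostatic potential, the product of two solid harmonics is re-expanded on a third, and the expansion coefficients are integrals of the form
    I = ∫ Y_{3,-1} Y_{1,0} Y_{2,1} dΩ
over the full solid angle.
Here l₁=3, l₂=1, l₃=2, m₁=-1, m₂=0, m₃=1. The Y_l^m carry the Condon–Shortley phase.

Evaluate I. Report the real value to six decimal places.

-0.233597

Checks pass: Σm=0; 6 even; l₃=2∈[2,4].
(2·3+1)(2·1+1)(2·2+1) = 105
Δ: 2! 4! 0! / 7! → 1/105
sum: t=1:−1/4 = -1/4
3j²(3 1 2; 0 0 0) = Δ·Π!·Σ² = 3/35  (sign -1)
sum: t=1:−1/6 = -1/6
3j²(3 1 2; -1 0 1) = Δ·Π!·Σ² = 8/105  (sign +1)
combine: 4πI² = 105·3/35·8/105 = 24/35
take √, sign -1: I = -0.23359668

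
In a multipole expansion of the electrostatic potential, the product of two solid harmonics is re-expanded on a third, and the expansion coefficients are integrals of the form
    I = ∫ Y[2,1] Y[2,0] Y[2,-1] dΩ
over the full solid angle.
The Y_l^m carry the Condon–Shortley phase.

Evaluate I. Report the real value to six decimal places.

-0.090112

Rules hold: Σm=0, L=6 even, 0≤2≤4.
N = 5·5·5 = 125
Δ = 2!·2!·2!/7! = 1/630
Racah Σ t=0..2: t=0:+1/8 t=1:−1/1 t=2:+1/8 = -3/4
⇒ 3j(2 2 2; 0 0 0)² = 2/35, sgn -1
Racah Σ t=0..1: t=0:+1/4 t=1:−1/2 = -1/4
⇒ 3j(2 2 2; 1 0 -1)² = 1/70, sgn +1
4πI² = N·(3j₀)²·(3jₘ)² = 5/49
I = -1·√(0.102041/4π) = -0.09011188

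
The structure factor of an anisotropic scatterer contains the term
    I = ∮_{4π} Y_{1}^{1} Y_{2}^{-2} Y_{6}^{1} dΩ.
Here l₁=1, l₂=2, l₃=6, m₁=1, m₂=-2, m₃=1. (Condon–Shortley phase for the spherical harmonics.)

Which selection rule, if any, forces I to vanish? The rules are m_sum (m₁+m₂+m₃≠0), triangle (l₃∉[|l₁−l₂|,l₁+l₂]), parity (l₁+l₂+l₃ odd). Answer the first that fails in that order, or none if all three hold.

Σmᵢ = 0  ✓
l₃∈[|l₁−l₂|,l₁+l₂]=[1,3], have l₃=6  ✗
Σlᵢ = 9 ⇒ odd

triangle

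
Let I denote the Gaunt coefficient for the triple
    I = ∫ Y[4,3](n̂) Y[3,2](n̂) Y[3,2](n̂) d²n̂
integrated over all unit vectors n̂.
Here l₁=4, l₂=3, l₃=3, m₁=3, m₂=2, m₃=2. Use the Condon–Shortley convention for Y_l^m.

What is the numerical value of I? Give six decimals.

0.000000

Σmᵢ = 7 ≠ 0, so the φ-integral vanishes; I = 0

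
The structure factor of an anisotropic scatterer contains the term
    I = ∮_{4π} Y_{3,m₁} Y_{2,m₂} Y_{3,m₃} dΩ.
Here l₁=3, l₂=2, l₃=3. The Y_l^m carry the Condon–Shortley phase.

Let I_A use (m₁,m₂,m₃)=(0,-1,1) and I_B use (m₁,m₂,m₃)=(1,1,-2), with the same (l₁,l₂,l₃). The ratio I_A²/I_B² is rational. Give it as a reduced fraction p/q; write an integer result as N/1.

2/15

l's match ⇒ only the (l;m) 3-j factors differ between A and B.
A: triangle coeff Δ(3,2,3) = 1/3780; Σ_t [0,1]: t=0:+1/12 t=1:−1/8 = -1/24; (3j)²=1/210 [(3 2 3; 0 -1 1)], sign=-1
B: triangle coeff Δ(3,2,3) = 1/3780; Σ_t [1,2]: t=1:−1/12 t=2:+1/48 = -1/16; (3j)²=1/28 [(3 2 3; 1 1 -2)], sign=+1
I_A²/I_B² = (1/210)/(1/28) = 2/15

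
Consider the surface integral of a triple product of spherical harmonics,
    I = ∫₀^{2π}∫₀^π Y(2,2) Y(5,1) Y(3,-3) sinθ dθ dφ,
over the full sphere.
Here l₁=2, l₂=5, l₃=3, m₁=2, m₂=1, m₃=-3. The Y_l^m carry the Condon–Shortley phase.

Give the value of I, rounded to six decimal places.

-0.023961

Checks pass: Σm=0; 10 even; l₃=3∈[3,7].
(2·2+1)(2·5+1)(2·3+1) = 385
Δ: 4! 0! 6! / 11! → 1/2310
sum: t=2:+1/144 = 1/144
3j²(2 5 3; 0 0 0) = Δ·Π!·Σ² = 10/231  (sign -1)
sum: t=0:+1/17280 = 1/17280
3j²(2 5 3; 2 1 -3) = Δ·Π!·Σ² = 1/2310  (sign +1)
combine: 4πI² = 385·10/231·1/2310 = 5/693
take √, sign -1: I = -0.02396147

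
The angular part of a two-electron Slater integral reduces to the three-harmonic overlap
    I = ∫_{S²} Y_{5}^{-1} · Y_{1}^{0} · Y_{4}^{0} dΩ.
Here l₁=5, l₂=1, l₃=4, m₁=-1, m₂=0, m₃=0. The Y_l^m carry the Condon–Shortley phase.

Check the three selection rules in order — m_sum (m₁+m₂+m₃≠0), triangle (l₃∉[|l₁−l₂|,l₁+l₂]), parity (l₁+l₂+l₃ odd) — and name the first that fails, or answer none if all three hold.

m₁+m₂+m₃ = -1 + 0 + 0 = -1  ✗
triangle: |5−1|=4 ≤ l₃=4 ≤ 5+1=6
parity: l₁+l₂+l₃ = 10 is even

m_sum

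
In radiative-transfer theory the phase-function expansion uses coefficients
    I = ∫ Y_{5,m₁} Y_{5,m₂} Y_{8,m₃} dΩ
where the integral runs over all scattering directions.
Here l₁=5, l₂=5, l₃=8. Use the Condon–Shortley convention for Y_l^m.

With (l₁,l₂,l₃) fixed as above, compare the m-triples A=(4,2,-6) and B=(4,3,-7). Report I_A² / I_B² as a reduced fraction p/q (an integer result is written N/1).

Shared (l₁,l₂,l₃)=(5,5,8): N and (l;000)² cancel in I_A²/I_B².
A: Δ = 2!·8!·8!/19! = 1/37413090; Racah Σ t=0..1: t=0:+1/50803200 t=1:−1/58060800 = 1/406425600; ⇒ 3j(5 5 8; 4 2 -6)² = 1/3230, sgn +1
B: Δ = 2!·8!·8!/19! = 1/37413090; Racah Σ t=0..1: t=0:+1/406425600 t=1:−1/203212800 = -1/406425600; ⇒ 3j(5 5 8; 4 3 -7)² = 2/323, sgn +1
I_A²/I_B² = (1/3230)/(2/323) = 1/20

1/20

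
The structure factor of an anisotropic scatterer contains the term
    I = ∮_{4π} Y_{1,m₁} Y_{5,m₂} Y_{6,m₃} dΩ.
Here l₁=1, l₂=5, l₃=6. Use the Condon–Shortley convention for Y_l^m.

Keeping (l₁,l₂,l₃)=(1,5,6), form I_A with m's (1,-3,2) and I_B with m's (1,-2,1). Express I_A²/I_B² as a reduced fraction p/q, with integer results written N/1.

Same 1,5,6: normalisation and zero-m 3j drop out of the ratio.
A: Δ: 0! 2! 10! / 13! → 1/858; sum: t=0:+1/161280 = 1/161280; 3j²(1 5 6; 1 -3 2) = Δ·Π!·Σ² = 1/143  (sign +1)
B: Δ: 0! 2! 10! / 13! → 1/858; sum: t=0:+1/60480 = 1/60480; 3j²(1 5 6; 1 -2 1) = Δ·Π!·Σ² = 5/429  (sign -1)
I_A²/I_B² = (1/143)/(5/429) = 3/5

3/5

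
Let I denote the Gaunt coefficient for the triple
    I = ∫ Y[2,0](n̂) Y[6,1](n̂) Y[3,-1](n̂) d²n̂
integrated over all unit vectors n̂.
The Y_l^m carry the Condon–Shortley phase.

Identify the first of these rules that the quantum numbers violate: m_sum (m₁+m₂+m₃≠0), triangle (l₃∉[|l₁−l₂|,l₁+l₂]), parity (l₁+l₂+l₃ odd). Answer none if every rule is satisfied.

triangle

azimuthal sum: 0 + 1 − 1 = 0  ✓
4 ≤ 3 ≤ 8 (triangle on l)  ✗
L = 2 + 6 + 3 = 11 (odd)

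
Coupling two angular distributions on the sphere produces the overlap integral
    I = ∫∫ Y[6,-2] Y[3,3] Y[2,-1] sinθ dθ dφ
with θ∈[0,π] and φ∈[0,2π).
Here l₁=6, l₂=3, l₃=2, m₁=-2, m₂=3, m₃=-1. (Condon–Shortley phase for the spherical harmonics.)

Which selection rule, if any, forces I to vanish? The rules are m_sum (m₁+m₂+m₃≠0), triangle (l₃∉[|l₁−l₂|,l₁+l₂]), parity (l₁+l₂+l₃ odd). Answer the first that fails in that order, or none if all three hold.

triangle

Σmᵢ = 0  ✓
l₃∈[|l₁−l₂|,l₁+l₂]=[3,9], have l₃=2  ✗
Σlᵢ = 11 ⇒ odd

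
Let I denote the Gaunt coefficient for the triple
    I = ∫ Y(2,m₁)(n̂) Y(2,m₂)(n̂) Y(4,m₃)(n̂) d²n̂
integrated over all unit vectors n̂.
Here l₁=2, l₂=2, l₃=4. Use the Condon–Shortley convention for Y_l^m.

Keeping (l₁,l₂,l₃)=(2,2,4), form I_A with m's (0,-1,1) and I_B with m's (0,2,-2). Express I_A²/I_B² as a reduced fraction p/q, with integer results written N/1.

Shared (l₁,l₂,l₃)=(2,2,4): N and (l;000)² cancel in I_A²/I_B².
A: Δ = 0!·4!·4!/9! = 1/630; Racah Σ t=0..0: t=0:+1/24 = 1/24; ⇒ 3j(2 2 4; 0 -1 1)² = 1/21, sgn -1
B: Δ = 0!·4!·4!/9! = 1/630; Racah Σ t=0..0: t=0:+1/96 = 1/96; ⇒ 3j(2 2 4; 0 2 -2)² = 1/42, sgn +1
I_A²/I_B² = (1/21)/(1/42) = 2/1

2/1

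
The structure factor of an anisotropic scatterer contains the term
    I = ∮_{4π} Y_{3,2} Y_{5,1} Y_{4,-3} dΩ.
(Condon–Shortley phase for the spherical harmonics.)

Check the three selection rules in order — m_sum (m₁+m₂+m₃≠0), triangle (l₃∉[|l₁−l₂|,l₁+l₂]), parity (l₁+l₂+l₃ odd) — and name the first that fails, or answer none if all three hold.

Σmᵢ = 0  ✓
l₃∈[|l₁−l₂|,l₁+l₂]=[2,8], have l₃=4  ✓
Σlᵢ = 12 ⇒ even  ✓

none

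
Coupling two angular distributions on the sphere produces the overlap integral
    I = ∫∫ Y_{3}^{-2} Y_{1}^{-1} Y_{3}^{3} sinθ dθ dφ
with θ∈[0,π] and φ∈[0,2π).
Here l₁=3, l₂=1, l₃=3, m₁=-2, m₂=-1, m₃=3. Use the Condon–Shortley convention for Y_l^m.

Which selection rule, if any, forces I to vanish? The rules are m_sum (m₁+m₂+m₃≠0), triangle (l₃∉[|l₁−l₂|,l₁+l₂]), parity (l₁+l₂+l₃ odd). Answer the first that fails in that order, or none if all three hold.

Σmᵢ = 0  ✓
l₃∈[|l₁−l₂|,l₁+l₂]=[2,4], have l₃=3  ✓
Σlᵢ = 7 ⇒ odd  ✗

parity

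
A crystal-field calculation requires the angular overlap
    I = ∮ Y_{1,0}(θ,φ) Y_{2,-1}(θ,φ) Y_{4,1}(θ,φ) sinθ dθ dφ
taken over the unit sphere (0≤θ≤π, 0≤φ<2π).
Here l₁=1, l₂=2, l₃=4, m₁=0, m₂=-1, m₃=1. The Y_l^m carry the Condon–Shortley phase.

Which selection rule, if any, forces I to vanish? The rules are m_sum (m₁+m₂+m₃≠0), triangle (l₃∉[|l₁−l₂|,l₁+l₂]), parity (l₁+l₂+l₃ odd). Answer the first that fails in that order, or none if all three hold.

m₁+m₂+m₃ = 0 − 1 + 1 = 0  ✓
triangle: |1−2|=1 ≤ l₃=4 ≤ 1+2=3  ✗
parity: l₁+l₂+l₃ = 7 is odd

triangle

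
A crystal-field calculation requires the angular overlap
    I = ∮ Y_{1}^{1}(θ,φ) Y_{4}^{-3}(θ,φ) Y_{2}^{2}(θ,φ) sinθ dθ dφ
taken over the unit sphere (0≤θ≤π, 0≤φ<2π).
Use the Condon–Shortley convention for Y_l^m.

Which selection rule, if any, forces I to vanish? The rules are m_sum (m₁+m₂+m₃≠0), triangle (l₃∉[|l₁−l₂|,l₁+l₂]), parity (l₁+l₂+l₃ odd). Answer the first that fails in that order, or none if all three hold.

Σmᵢ = 0  ✓
l₃∈[|l₁−l₂|,l₁+l₂]=[3,5], have l₃=2  ✗
Σlᵢ = 7 ⇒ odd

triangle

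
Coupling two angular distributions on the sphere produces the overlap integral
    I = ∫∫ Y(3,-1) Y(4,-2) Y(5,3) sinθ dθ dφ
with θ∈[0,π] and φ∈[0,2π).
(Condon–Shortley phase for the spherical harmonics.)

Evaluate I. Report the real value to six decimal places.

-0.144236

Rules hold: Σm=0, L=12 even, 1≤5≤7.
N = 7·9·11 = 693
Δ = 2!·4!·6!/13! = 1/180180
Racah Σ t=0..2: t=0:+1/576 t=1:−1/144 t=2:+1/576 = -1/288
⇒ 3j(3 4 5; 0 0 0)² = 20/1001, sgn +1
Racah Σ t=0..2: t=0:+1/2304 t=1:−1/720 t=2:+1/5760 = -1/1280
⇒ 3j(3 4 5; -1 -2 3)² = 27/1430, sgn -1
4πI² = N·(3j₀)²·(3jₘ)² = 486/1859
I = -1·√(0.261431/4π) = -0.14423595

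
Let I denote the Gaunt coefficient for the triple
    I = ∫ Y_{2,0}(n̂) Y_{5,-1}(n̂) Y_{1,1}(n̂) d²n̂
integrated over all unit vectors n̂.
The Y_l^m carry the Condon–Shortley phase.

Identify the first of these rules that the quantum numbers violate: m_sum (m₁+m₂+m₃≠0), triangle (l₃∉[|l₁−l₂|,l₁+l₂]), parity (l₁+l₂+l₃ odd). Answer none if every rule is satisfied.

azimuthal sum: 0 − 1 + 1 = 0  ✓
3 ≤ 1 ≤ 7 (triangle on l)  ✗
L = 2 + 5 + 1 = 8 (even)

triangle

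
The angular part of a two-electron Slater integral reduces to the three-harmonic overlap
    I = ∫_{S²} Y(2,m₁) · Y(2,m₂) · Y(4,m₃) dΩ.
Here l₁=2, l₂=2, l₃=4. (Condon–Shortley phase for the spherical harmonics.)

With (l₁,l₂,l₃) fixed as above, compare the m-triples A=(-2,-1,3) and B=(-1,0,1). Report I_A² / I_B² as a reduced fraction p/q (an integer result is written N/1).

l's match ⇒ only the (l;m) 3-j factors differ between A and B.
A: triangle coeff Δ(2,2,4) = 1/630; Σ_t [0,0]: t=0:+1/144 = 1/144; (3j)²=1/18 [(2 2 4; -2 -1 3)], sign=-1
B: triangle coeff Δ(2,2,4) = 1/630; Σ_t [0,0]: t=0:+1/24 = 1/24; (3j)²=1/21 [(2 2 4; -1 0 1)], sign=-1
I_A²/I_B² = (1/18)/(1/21) = 7/6

7/6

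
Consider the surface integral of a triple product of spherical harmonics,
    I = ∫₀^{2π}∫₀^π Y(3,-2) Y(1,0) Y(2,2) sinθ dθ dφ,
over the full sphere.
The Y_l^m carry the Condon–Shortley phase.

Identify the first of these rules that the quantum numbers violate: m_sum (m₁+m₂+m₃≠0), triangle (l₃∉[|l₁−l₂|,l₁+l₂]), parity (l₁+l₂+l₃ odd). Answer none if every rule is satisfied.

none

Σmᵢ = 0  ✓
l₃∈[|l₁−l₂|,l₁+l₂]=[2,4], have l₃=2  ✓
Σlᵢ = 6 ⇒ even  ✓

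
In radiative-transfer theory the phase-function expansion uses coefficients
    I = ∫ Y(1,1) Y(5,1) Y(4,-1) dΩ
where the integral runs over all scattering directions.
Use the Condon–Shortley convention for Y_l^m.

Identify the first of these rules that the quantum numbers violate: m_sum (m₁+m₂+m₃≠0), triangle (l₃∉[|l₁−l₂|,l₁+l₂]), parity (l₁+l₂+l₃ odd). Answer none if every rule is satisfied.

Σmᵢ = 1  ✗
l₃∈[|l₁−l₂|,l₁+l₂]=[4,6], have l₃=4
Σlᵢ = 10 ⇒ even

m_sum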